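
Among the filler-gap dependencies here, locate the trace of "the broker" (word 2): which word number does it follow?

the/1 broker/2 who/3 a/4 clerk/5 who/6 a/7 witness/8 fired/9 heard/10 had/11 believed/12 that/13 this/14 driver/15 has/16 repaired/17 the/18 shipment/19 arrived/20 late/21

The displaced element is "the broker" (word 2).
It is linked across 1 clause boundary (Ø).
It functions as the subject of "believed", so the gap sits immediately after word 10 ("heard").
Base order: A clerk who a witness fired heard that the broker had believed that this driver has repaired the shipment.

10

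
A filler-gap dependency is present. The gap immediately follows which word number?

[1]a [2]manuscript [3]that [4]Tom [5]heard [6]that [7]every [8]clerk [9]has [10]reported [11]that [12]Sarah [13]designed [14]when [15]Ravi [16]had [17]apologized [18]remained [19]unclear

13

The displaced element is "a manuscript" (word 2).
It is linked across 2 clause boundaries (that → that).
It functions as the direct object of "designed", so the gap sits immediately after word 13 ("designed").
Base order: Tom heard that every clerk has reported that Sarah designed a manuscript when Ravi had apologized.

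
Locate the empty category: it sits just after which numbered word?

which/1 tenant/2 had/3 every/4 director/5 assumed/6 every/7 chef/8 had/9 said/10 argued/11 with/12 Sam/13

The displaced element is "which tenant" (word 2).
It is linked across 2 clause boundaries (Ø → Ø).
It functions as the subject of "argued", so the gap sits immediately after word 10 ("said").
Base order: Every director had assumed every chef had said which tenant argued with Sam.

10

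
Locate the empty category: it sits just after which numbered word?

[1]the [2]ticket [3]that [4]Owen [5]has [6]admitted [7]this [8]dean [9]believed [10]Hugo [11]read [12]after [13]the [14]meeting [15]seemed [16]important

11

The displaced element is "the ticket" (word 2).
It is linked across 2 clause boundaries (Ø → Ø).
It functions as the direct object of "read", so the gap sits immediately after word 11 ("read").
Base order: Owen has admitted this dean believed Hugo read the ticket after the meeting.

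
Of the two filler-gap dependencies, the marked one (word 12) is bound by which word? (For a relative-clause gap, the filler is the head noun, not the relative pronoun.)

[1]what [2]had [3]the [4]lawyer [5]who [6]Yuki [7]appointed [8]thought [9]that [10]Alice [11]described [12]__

The marked gap is the direct object of "described".
Its filler is the fronted wh-phrase "what", at word 1.
(The other dependency links word 4 to a gap after word 7.)

1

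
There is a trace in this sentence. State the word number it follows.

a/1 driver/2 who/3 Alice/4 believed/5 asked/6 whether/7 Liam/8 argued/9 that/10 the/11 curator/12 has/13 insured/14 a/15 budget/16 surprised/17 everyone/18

The displaced element is "a driver" (word 2).
It is linked across 1 clause boundary (Ø).
It functions as the subject of "asked", so the gap sits immediately after word 5 ("believed").
Base order: Alice believed that a driver asked whether Liam argued that the curator has insured a budget.

5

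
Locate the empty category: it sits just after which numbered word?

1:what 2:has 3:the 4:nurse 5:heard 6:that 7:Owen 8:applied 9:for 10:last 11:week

The displaced element is "what" (word 1).
It is linked across 1 clause boundary (that).
It functions as the object of the preposition "for" of "applied", so the gap sits immediately after word 9 ("for").
Base order: The nurse has heard that Owen applied for what last week.

9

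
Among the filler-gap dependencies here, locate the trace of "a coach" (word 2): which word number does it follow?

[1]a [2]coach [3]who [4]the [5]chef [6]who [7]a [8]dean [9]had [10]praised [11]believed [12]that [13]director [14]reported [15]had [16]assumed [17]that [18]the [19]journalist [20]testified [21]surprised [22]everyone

14

The displaced element is "a coach" (word 2).
It is linked across 2 clause boundaries (Ø → Ø).
It functions as the subject of "assumed", so the gap sits immediately after word 14 ("reported").
Base order: The chef who a dean had praised believed that director reported that a coach had assumed that the journalist testified.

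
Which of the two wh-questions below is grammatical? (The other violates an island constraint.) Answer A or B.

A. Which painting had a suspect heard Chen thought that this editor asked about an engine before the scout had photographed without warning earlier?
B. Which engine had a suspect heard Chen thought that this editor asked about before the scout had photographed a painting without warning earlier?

In A, the wh-phrase is extracted from inside an adjunct island (introduced by "before"), which blocks movement.
In B, the extraction path crosses only that-complement boundaries, which are transparent.
So B is grammatical.

B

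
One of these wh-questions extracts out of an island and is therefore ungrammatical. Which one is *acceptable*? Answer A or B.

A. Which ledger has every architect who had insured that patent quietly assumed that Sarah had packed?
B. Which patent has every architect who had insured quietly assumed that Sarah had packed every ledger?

In B, the wh-phrase is extracted from inside a complex-NP island (relative clause) (introduced by "who"), which blocks movement.
In A, the extraction path crosses only that-complement boundaries, which are transparent.
So A is grammatical.

A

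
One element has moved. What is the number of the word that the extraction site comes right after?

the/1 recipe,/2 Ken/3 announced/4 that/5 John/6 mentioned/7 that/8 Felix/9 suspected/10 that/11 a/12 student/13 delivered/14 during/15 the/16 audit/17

14

The displaced element is "the recipe" (word 2).
It is linked across 3 clause boundaries (that → that → that).
It functions as the direct object of "delivered", so the gap sits immediately after word 14 ("delivered").
Base order: Ken announced that John mentioned that Felix suspected that a student delivered the recipe during the audit.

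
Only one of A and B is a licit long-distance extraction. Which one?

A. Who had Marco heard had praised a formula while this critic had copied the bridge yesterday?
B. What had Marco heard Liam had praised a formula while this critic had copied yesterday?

In B, the wh-phrase is extracted from inside an adjunct island (introduced by "while"), which blocks movement.
In A, the extraction path crosses only that-complement boundaries, which are transparent.
So A is grammatical.

A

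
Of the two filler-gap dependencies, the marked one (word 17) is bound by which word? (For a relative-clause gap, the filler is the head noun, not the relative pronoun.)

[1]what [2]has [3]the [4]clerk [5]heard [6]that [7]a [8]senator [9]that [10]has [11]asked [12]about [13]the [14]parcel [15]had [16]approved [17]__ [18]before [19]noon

The marked gap is the direct object of "approved".
Its filler is the fronted wh-phrase "what", at word 1.
(The other dependency links word 8 to a gap after word 9.)

1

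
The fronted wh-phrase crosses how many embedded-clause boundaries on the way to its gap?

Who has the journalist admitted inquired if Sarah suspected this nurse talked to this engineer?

"who" is extracted from the subject of "inquired".
Boundaries crossed, outermost first: [Ø] — 1 in total.

1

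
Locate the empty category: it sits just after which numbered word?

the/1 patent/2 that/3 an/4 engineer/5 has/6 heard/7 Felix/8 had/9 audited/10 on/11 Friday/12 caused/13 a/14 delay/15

The displaced element is "the patent" (word 2).
It is linked across 1 clause boundary (Ø).
It functions as the direct object of "audited", so the gap sits immediately after word 10 ("audited").
Base order: An engineer has heard Felix had audited the patent on Friday.

10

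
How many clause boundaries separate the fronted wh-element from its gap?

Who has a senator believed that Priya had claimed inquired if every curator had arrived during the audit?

"who" is extracted from the subject of "inquired".
Boundaries crossed, outermost first: [that], [Ø] — 2 in total.

2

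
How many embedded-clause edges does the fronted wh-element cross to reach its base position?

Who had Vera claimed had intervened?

"who" is extracted from the subject of "intervened".
Boundaries crossed, outermost first: [Ø] — 1 in total.

1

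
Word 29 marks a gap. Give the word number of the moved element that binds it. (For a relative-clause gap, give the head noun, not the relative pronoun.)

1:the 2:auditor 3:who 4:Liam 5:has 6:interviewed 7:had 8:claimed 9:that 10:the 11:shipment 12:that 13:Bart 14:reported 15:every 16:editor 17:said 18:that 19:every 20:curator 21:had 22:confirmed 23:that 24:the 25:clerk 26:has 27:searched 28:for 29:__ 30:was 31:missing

The gap at 29 is the prepositional object of "searched", inside a relative clause.
The relative pronoun is "that" (word 12); it is bound by the head noun immediately before it.
Its filler is the head noun "shipment", at word 11.

11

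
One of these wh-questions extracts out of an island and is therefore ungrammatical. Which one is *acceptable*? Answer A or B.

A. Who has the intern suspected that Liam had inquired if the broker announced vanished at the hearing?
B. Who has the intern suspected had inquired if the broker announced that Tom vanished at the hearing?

B

In A, the wh-phrase is extracted from inside a wh-island (introduced by "if"), which blocks movement.
In B, the extraction path crosses only that-complement boundaries, which are transparent.
So B is grammatical.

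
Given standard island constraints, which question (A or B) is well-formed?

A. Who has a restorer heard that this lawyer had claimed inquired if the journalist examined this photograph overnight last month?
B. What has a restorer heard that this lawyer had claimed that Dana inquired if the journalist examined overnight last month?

In B, the wh-phrase is extracted from inside a wh-island (introduced by "if"), which blocks movement.
In A, the extraction path crosses only that-complement boundaries, which are transparent.
So A is grammatical.

A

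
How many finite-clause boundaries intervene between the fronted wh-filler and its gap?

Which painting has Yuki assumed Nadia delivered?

"which painting" is extracted from the object of "delivered".
Boundaries crossed, outermost first: [Ø] — 1 in total.

1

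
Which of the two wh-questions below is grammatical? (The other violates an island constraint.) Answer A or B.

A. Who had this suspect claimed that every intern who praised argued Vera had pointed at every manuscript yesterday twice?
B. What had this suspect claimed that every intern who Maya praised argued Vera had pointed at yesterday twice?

B

In A, the wh-phrase is extracted from inside a complex-NP island (relative clause) (introduced by "who"), which blocks movement.
In B, the extraction path crosses only that-complement boundaries, which are transparent.
So B is grammatical.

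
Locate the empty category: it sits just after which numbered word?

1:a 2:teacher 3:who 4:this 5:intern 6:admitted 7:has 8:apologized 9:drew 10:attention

6

The displaced element is "a teacher" (word 2).
It is linked across 1 clause boundary (Ø).
It functions as the subject of "apologized", so the gap sits immediately after word 6 ("admitted").
Base order: This intern admitted that a teacher has apologized.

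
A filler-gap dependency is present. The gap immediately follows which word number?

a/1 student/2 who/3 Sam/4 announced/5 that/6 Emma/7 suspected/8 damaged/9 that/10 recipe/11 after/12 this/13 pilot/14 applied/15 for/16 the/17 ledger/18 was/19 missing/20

The displaced element is "a student" (word 2).
It is linked across 2 clause boundaries (that → Ø).
It functions as the subject of "damaged", so the gap sits immediately after word 8 ("suspected").
Base order: Sam announced that Emma suspected that a student damaged that recipe after this pilot applied for the ledger.

8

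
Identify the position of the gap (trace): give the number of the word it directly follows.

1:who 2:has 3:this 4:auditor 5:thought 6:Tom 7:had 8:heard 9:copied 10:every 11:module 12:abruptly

The displaced element is "who" (word 1).
It is linked across 2 clause boundaries (Ø → Ø).
It functions as the subject of "copied", so the gap sits immediately after word 8 ("heard").
Base order: This auditor has thought Tom had heard that who copied every module abruptly.

8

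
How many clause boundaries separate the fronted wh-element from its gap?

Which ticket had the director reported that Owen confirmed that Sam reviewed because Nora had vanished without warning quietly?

2

"which ticket" is extracted from the object of "reviewed".
Boundaries crossed, outermost first: [that], [that] — 2 in total.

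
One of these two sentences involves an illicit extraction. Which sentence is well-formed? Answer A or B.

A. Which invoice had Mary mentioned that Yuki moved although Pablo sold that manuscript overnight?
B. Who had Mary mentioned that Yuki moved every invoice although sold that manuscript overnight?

In B, the wh-phrase is extracted from inside an adjunct island (introduced by "although"), which blocks movement.
In A, the extraction path crosses only that-complement boundaries, which are transparent.
So A is grammatical.

A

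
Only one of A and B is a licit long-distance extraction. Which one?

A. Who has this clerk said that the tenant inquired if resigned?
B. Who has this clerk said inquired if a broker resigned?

In A, the wh-phrase is extracted from inside a wh-island (introduced by "if"), which blocks movement.
In B, the extraction path crosses only that-complement boundaries, which are transparent.
So B is grammatical.

B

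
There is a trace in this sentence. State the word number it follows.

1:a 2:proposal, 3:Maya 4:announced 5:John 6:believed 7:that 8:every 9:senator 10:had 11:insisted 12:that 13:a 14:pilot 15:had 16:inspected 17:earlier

The displaced element is "a proposal" (word 2).
It is linked across 3 clause boundaries (Ø → that → that).
It functions as the direct object of "inspected", so the gap sits immediately after word 16 ("inspected").
Base order: Maya announced John believed that every senator had insisted that a pilot had inspected a proposal earlier.

16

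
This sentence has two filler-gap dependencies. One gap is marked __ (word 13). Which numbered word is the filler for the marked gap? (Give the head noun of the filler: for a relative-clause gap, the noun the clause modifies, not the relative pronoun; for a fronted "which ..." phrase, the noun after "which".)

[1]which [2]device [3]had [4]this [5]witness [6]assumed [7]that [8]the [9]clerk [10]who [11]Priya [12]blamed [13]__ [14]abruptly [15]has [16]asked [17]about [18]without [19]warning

The marked gap is inside the relative clause, the direct object of "blamed".
Its filler is the head noun "clerk" (via "who"), at word 9.
(The other dependency links word 2 to a gap after word 17.)

9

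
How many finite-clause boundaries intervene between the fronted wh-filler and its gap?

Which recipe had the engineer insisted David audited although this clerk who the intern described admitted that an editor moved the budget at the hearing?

"which recipe" is extracted from the object of "audited".
Boundaries crossed, outermost first: [Ø] — 1 in total.

1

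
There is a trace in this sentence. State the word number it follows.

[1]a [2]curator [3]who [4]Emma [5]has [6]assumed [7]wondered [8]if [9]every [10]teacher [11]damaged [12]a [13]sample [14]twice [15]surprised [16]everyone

The displaced element is "a curator" (word 2).
It is linked across 1 clause boundary (Ø).
It functions as the subject of "wondered", so the gap sits immediately after word 6 ("assumed").
Base order: Emma has assumed that a curator wondered if every teacher damaged a sample twice.

6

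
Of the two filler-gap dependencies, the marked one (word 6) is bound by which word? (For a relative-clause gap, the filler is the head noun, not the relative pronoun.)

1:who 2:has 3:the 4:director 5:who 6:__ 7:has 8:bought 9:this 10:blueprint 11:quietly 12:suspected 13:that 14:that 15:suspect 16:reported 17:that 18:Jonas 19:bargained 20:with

4

The marked gap is inside the relative clause, the subject of "bought".
Its filler is the head noun "director" (via "who"), at word 4.
(The other dependency links word 1 to a gap after word 20.)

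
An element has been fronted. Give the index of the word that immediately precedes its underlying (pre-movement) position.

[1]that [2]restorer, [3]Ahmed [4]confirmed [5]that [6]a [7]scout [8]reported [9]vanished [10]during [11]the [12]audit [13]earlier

The displaced element is "that restorer" (word 2).
It is linked across 2 clause boundaries (that → Ø).
It functions as the subject of "vanished", so the gap sits immediately after word 8 ("reported").
Base order: Ahmed confirmed that a scout reported that that restorer vanished during the audit earlier.

8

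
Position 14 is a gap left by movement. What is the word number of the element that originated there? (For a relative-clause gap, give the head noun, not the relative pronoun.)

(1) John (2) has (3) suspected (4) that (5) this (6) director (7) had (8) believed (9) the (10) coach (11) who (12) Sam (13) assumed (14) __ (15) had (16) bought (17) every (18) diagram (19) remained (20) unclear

The gap at 14 is the subject of "bought", inside a relative clause.
The relative pronoun is "who" (word 11); it is bound by the head noun immediately before it.
Its filler is the head noun "coach", at word 10.

10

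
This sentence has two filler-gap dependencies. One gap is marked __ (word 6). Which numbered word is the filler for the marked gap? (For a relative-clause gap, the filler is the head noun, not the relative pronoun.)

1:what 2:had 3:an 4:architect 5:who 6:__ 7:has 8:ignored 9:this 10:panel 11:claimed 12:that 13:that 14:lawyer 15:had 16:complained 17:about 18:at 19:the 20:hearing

The marked gap is inside the relative clause, the subject of "ignored".
Its filler is the head noun "architect" (via "who"), at word 4.
(The other dependency links word 1 to a gap after word 17.)

4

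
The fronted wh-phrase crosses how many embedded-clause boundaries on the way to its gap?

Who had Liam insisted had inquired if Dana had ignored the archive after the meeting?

1

"who" is extracted from the subject of "inquired".
Boundaries crossed, outermost first: [Ø] — 1 in total.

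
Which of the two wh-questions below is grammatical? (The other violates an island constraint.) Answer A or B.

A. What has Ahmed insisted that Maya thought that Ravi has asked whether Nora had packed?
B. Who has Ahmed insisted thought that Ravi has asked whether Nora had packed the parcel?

B

In A, the wh-phrase is extracted from inside a wh-island (introduced by "whether"), which blocks movement.
In B, the extraction path crosses only that-complement boundaries, which are transparent.
So B is grammatical.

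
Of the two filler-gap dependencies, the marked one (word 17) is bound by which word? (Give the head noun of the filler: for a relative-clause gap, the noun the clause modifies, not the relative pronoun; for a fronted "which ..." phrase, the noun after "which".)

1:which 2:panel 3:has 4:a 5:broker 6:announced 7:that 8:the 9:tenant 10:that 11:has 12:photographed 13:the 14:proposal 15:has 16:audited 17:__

2

The marked gap is the direct object of "audited".
Its filler is the fronted wh-phrase "which panel", at word 2.
(The other dependency links word 9 to a gap after word 10.)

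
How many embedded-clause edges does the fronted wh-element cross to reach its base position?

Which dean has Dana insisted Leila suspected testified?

2

"which dean" is extracted from the subject of "testified".
Boundaries crossed, outermost first: [Ø], [Ø] — 2 in total.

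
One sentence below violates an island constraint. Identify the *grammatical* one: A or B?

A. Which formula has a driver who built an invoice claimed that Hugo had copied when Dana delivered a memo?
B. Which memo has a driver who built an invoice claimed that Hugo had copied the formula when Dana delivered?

A

In B, the wh-phrase is extracted from inside an adjunct island (introduced by "when"), which blocks movement.
In A, the extraction path crosses only that-complement boundaries, which are transparent.
So A is grammatical.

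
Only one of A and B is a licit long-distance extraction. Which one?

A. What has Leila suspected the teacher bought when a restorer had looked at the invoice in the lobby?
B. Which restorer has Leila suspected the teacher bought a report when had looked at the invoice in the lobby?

In B, the wh-phrase is extracted from inside an adjunct island (introduced by "when"), which blocks movement.
In A, the extraction path crosses only that-complement boundaries, which are transparent.
So A is grammatical.

A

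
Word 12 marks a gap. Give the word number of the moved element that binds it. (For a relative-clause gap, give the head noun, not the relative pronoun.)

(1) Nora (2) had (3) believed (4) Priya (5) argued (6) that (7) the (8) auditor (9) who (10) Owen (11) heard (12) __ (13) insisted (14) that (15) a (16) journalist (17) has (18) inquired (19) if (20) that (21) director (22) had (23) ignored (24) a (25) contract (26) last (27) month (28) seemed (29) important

8

The gap at 12 is the subject of "insisted", inside a relative clause.
The relative pronoun is "who" (word 9); it is bound by the head noun immediately before it.
Its filler is the head noun "auditor", at word 8.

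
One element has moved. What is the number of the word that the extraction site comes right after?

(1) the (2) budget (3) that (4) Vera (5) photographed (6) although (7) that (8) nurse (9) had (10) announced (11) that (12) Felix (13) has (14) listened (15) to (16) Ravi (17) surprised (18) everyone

5

The displaced element is "the budget" (word 2).
It functions as the direct object of "photographed", so the gap sits immediately after word 5 ("photographed").
Base order: Vera photographed the budget although that nurse had announced that Felix has listened to Ravi.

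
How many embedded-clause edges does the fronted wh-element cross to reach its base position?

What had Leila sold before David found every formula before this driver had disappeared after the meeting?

0

"what" originates inside the matrix clause — no clause boundary is crossed.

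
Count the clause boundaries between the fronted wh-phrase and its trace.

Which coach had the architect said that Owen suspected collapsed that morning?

2

"which coach" is extracted from the subject of "collapsed".
Boundaries crossed, outermost first: [that], [Ø] — 2 in total.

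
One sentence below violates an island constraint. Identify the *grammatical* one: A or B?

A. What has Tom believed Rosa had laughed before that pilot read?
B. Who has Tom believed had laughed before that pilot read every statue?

B

In A, the wh-phrase is extracted from inside an adjunct island (introduced by "before"), which blocks movement.
In B, the extraction path crosses only that-complement boundaries, which are transparent.
So B is grammatical.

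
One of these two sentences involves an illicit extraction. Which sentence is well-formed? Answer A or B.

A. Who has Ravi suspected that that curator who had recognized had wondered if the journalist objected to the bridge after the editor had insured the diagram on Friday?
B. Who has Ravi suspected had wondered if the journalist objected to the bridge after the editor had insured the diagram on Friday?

In A, the wh-phrase is extracted from inside a complex-NP island (relative clause) (introduced by "who"), which blocks movement.
In B, the extraction path crosses only that-complement boundaries, which are transparent.
So B is grammatical.

B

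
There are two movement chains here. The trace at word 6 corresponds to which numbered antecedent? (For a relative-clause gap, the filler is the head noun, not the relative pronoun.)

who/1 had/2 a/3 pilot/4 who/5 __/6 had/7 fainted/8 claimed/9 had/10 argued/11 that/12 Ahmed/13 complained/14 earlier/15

The marked gap is inside the relative clause, the subject of "fainted".
Its filler is the head noun "pilot" (via "who"), at word 4.
(The other dependency links word 1 to a gap after word 9.)

4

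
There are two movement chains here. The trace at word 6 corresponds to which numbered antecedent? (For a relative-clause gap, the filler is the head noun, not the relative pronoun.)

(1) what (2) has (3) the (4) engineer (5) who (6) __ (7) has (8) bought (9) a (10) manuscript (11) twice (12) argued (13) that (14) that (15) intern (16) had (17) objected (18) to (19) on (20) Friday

The marked gap is inside the relative clause, the subject of "bought".
Its filler is the head noun "engineer" (via "who"), at word 4.
(The other dependency links word 1 to a gap after word 18.)

4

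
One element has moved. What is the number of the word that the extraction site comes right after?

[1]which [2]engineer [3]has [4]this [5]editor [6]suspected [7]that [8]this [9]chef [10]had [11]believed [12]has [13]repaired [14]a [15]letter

The displaced element is "which engineer" (word 2).
It is linked across 2 clause boundaries (that → Ø).
It functions as the subject of "repaired", so the gap sits immediately after word 11 ("believed").
Base order: This editor has suspected that this chef had believed that which engineer has repaired a letter.

11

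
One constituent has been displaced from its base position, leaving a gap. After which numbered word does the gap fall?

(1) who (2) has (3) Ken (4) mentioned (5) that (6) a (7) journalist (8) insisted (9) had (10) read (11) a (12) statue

8

The displaced element is "who" (word 1).
It is linked across 2 clause boundaries (that → Ø).
It functions as the subject of "read", so the gap sits immediately after word 8 ("insisted").
Base order: Ken has mentioned that a journalist insisted that who had read a statue.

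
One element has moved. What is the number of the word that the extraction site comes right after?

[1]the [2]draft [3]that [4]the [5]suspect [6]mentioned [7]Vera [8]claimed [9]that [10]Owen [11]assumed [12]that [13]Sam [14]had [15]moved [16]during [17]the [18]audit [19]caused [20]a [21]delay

15

The displaced element is "the draft" (word 2).
It is linked across 3 clause boundaries (Ø → that → that).
It functions as the direct object of "moved", so the gap sits immediately after word 15 ("moved").
Base order: The suspect mentioned Vera claimed that Owen assumed that Sam had moved the draft during the audit.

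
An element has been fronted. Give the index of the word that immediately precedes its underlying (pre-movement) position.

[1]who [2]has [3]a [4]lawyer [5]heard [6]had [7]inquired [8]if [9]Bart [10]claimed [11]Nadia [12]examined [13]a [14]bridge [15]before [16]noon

5

The displaced element is "who" (word 1).
It is linked across 1 clause boundary (Ø).
It functions as the subject of "inquired", so the gap sits immediately after word 5 ("heard").
Base order: A lawyer has heard that who had inquired if Bart claimed Nadia examined a bridge before noon.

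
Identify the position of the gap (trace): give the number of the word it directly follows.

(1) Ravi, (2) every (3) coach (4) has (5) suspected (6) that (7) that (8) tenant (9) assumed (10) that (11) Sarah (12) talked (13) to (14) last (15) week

The displaced element is "Ravi" (word 1).
It is linked across 2 clause boundaries (that → that).
It functions as the object of the preposition "to" of "talked", so the gap sits immediately after word 13 ("to").
Base order: Every coach has suspected that that tenant assumed that Sarah talked to Ravi last week.

13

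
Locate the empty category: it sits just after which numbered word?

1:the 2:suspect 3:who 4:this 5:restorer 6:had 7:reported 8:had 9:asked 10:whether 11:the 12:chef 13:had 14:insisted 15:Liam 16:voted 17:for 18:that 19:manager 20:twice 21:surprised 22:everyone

The displaced element is "the suspect" (word 2).
It is linked across 1 clause boundary (Ø).
It functions as the subject of "asked", so the gap sits immediately after word 7 ("reported").
Base order: This restorer had reported that the suspect had asked whether the chef had insisted Liam voted for that manager twice.

7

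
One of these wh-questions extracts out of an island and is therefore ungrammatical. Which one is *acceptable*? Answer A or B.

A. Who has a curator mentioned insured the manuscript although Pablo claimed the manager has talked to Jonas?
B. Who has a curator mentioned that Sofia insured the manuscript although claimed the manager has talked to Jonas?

In B, the wh-phrase is extracted from inside an adjunct island (introduced by "although"), which blocks movement.
In A, the extraction path crosses only that-complement boundaries, which are transparent.
So A is grammatical.

A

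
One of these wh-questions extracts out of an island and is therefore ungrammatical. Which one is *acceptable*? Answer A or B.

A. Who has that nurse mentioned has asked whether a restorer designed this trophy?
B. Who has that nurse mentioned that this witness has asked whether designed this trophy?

In B, the wh-phrase is extracted from inside a wh-island (introduced by "whether"), which blocks movement.
In A, the extraction path crosses only that-complement boundaries, which are transparent.
So A is grammatical.

A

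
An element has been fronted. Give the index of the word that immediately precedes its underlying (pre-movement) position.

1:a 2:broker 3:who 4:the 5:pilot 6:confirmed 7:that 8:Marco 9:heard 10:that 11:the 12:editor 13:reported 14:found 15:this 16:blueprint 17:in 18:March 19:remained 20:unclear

13

The displaced element is "a broker" (word 2).
It is linked across 3 clause boundaries (that → that → Ø).
It functions as the subject of "found", so the gap sits immediately after word 13 ("reported").
Base order: The pilot confirmed that Marco heard that the editor reported that a broker found this blueprint in March.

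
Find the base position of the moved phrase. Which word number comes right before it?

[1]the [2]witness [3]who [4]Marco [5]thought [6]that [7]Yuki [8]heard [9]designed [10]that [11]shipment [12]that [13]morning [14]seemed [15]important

8

The displaced element is "the witness" (word 2).
It is linked across 2 clause boundaries (that → Ø).
It functions as the subject of "designed", so the gap sits immediately after word 8 ("heard").
Base order: Marco thought that Yuki heard that the witness designed that shipment that morning.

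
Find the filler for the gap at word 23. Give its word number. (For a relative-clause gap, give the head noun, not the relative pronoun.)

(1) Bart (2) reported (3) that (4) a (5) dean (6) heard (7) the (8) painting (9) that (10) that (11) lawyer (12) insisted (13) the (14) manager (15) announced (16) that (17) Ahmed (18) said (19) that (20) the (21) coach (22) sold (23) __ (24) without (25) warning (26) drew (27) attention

The gap at 23 is the object of "sold", inside a relative clause.
The relative pronoun is "that" (word 9); it is bound by the head noun immediately before it.
Its filler is the head noun "painting", at word 8.

8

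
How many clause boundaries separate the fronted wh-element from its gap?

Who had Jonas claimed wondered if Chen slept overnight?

1

"who" is extracted from the subject of "wondered".
Boundaries crossed, outermost first: [Ø] — 1 in total.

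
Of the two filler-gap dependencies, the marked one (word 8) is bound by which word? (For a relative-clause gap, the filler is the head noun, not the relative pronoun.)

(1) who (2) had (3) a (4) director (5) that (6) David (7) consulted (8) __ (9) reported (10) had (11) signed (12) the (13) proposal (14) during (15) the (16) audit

The marked gap is inside the relative clause, the direct object of "consulted".
Its filler is the head noun "director" (via "that"), at word 4.
(The other dependency links word 1 to a gap after word 9.)

4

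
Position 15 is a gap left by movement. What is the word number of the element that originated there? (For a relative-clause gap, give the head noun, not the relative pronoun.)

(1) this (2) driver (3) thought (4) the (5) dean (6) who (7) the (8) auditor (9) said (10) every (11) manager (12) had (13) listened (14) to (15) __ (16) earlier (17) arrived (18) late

The gap at 15 is the prepositional object of "listened", inside a relative clause.
The relative pronoun is "who" (word 6); it is bound by the head noun immediately before it.
Its filler is the head noun "dean", at word 5.

5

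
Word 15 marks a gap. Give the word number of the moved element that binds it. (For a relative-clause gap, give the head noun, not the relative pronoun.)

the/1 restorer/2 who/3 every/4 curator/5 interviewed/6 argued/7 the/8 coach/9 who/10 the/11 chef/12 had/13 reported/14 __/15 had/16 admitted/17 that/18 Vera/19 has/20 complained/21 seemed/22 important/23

9

The gap at 15 is the subject of "admitted", inside a relative clause.
The relative pronoun is "who" (word 10); it is bound by the head noun immediately before it.
Its filler is the head noun "coach", at word 9.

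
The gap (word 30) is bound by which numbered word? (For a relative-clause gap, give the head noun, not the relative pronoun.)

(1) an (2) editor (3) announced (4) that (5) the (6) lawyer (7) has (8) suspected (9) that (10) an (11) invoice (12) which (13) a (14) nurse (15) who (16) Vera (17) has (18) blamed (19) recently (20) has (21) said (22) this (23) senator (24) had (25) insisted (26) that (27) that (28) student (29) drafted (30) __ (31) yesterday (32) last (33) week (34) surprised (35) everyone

11

The gap at 30 is the object of "drafted", inside a relative clause.
The relative pronoun is "which" (word 12); it is bound by the head noun immediately before it.
Its filler is the head noun "invoice", at word 11.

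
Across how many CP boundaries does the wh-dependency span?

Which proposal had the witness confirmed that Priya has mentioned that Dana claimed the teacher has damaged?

3

"which proposal" is extracted from the object of "damaged".
Boundaries crossed, outermost first: [that], [that], [Ø] — 3 in total.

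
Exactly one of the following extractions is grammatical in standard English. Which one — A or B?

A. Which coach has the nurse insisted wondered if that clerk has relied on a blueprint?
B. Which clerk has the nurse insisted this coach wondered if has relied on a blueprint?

In B, the wh-phrase is extracted from inside a wh-island (introduced by "if"), which blocks movement.
In A, the extraction path crosses only that-complement boundaries, which are transparent.
So A is grammatical.

A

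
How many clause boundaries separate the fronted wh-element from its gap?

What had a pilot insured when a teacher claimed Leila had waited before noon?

"what" originates inside the matrix clause — no clause boundary is crossed.

0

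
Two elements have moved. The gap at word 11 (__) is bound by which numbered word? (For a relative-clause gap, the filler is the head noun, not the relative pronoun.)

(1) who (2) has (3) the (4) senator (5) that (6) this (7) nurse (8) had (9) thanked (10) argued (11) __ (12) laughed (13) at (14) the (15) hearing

1

The marked gap is the subject of "laughed".
Its filler is the fronted wh-phrase "who", at word 1.
(The other dependency links word 4 to a gap after word 9.)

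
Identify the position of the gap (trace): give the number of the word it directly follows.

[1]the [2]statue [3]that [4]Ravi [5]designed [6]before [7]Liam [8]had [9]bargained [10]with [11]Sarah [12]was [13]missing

The displaced element is "the statue" (word 2).
It functions as the direct object of "designed", so the gap sits immediately after word 5 ("designed").
Base order: Ravi designed the statue before Liam had bargained with Sarah.

5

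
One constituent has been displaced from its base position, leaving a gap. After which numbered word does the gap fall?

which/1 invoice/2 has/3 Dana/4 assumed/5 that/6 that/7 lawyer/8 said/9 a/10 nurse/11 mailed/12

The displaced element is "which invoice" (word 2).
It is linked across 2 clause boundaries (that → Ø).
It functions as the direct object of "mailed", so the gap sits immediately after word 12 ("mailed").
Base order: Dana has assumed that that lawyer said a nurse mailed which invoice.

12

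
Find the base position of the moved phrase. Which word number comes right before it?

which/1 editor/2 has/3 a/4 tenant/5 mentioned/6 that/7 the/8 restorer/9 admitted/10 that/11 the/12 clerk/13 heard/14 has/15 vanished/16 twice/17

The displaced element is "which editor" (word 2).
It is linked across 3 clause boundaries (that → that → Ø).
It functions as the subject of "vanished", so the gap sits immediately after word 14 ("heard").
Base order: A tenant has mentioned that the restorer admitted that the clerk heard which editor has vanished twice.

14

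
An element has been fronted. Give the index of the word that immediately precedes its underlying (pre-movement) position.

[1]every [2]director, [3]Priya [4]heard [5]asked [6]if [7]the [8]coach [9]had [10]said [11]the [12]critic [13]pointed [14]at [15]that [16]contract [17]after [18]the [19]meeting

4

The displaced element is "every director" (word 2).
It is linked across 1 clause boundary (Ø).
It functions as the subject of "asked", so the gap sits immediately after word 4 ("heard").
Base order: Priya heard that every director asked if the coach had said the critic pointed at that contract after the meeting.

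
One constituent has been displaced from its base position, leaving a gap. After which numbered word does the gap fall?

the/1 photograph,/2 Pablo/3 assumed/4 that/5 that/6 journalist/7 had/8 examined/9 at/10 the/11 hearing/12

The displaced element is "the photograph" (word 2).
It is linked across 1 clause boundary (that).
It functions as the direct object of "examined", so the gap sits immediately after word 9 ("examined").
Base order: Pablo assumed that that journalist had examined the photograph at the hearing.

9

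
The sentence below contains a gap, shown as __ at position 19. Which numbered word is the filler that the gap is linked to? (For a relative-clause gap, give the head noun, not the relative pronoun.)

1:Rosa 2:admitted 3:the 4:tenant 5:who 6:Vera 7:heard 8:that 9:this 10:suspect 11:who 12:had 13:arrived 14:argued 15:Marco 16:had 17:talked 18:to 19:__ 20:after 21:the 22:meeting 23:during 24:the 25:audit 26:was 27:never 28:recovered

The gap at 19 is the prepositional object of "talked", inside a relative clause.
The relative pronoun is "who" (word 5); it is bound by the head noun immediately before it.
Its filler is the head noun "tenant", at word 4.

4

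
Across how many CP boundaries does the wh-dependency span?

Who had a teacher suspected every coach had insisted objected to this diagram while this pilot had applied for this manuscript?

2

"who" is extracted from the subject of "objected".
Boundaries crossed, outermost first: [Ø], [Ø] — 2 in total.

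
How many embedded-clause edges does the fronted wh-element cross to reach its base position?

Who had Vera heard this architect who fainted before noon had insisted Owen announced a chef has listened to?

"who" is extracted from the PP object of "listened".
Boundaries crossed, outermost first: [Ø], [Ø], [Ø] — 3 in total.

3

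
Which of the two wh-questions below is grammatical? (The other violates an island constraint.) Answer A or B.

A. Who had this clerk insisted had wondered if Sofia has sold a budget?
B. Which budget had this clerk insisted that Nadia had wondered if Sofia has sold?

A

In B, the wh-phrase is extracted from inside a wh-island (introduced by "if"), which blocks movement.
In A, the extraction path crosses only that-complement boundaries, which are transparent.
So A is grammatical.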